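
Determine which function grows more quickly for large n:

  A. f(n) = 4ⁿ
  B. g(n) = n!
B

f(n) = 4ⁿ is O(4ⁿ), while g(n) = n! is O(n!).
Since O(n!) grows faster than O(4ⁿ), g(n) dominates.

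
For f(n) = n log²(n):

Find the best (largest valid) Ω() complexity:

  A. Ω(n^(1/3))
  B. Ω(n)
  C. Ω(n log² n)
C

f(n) = n log²(n) is Ω(n log² n).
All listed options are valid Big-Ω bounds (lower bounds),
but Ω(n log² n) is the tightest (largest valid bound).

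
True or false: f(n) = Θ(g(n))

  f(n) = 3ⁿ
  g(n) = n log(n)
False

f(n) = 3ⁿ is O(3ⁿ), and g(n) = n log(n) is O(n log n).
Since they have different growth rates, f(n) = Θ(g(n)) is false.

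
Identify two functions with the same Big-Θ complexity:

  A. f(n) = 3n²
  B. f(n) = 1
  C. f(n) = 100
B and C

Examining each function:
  A. 3n² is O(n²)
  B. 1 is O(1)
  C. 100 is O(1)

Functions B and C both have the same complexity class.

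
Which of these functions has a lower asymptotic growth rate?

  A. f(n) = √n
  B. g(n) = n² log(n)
A

f(n) = √n is O(√n), while g(n) = n² log(n) is O(n² log n).
Since O(√n) grows slower than O(n² log n), f(n) is dominated.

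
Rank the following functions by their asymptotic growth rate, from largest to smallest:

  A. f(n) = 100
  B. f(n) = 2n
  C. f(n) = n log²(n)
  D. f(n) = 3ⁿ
D > C > B > A

Comparing growth rates:
D = 3ⁿ is O(3ⁿ)
C = n log²(n) is O(n log² n)
B = 2n is O(n)
A = 100 is O(1)

Therefore, the order from fastest to slowest is: D > C > B > A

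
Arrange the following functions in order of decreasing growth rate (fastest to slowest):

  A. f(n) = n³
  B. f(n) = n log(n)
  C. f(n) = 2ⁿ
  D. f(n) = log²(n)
C > A > B > D

Comparing growth rates:
C = 2ⁿ is O(2ⁿ)
A = n³ is O(n³)
B = n log(n) is O(n log n)
D = log²(n) is O(log² n)

Therefore, the order from fastest to slowest is: C > A > B > D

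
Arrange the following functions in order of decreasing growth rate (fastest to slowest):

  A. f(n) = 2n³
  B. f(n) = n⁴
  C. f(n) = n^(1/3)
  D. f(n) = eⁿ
D > B > A > C

Comparing growth rates:
D = eⁿ is O(eⁿ)
B = n⁴ is O(n⁴)
A = 2n³ is O(n³)
C = n^(1/3) is O(n^(1/3))

Therefore, the order from fastest to slowest is: D > B > A > C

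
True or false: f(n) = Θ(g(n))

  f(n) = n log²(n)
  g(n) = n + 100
False

f(n) = n log²(n) is O(n log² n), and g(n) = n + 100 is O(n).
Since they have different growth rates, f(n) = Θ(g(n)) is false.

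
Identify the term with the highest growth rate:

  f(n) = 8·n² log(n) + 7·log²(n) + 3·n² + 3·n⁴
3·n⁴

Looking at each term:
  - 8·n² log(n) is O(n² log n)
  - 7·log²(n) is O(log² n)
  - 3·n² is O(n²)
  - 3·n⁴ is O(n⁴)

The term 3·n⁴ (O(n⁴)) grows fastest and dominates all others.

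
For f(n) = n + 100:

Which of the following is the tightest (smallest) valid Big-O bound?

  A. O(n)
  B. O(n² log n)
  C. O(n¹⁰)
A

f(n) = n + 100 is O(n).
All listed options are valid Big-O bounds (upper bounds),
but O(n) is the tightest (smallest valid bound).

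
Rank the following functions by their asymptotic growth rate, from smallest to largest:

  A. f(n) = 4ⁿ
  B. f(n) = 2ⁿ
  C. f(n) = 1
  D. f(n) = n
C < D < B < A

Comparing growth rates:
C = 1 is O(1)
D = n is O(n)
B = 2ⁿ is O(2ⁿ)
A = 4ⁿ is O(4ⁿ)

Therefore, the order from slowest to fastest is: C < D < B < A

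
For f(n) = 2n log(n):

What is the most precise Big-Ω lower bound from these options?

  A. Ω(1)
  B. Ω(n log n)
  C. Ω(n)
B

f(n) = 2n log(n) is Ω(n log n).
All listed options are valid Big-Ω bounds (lower bounds),
but Ω(n log n) is the tightest (largest valid bound).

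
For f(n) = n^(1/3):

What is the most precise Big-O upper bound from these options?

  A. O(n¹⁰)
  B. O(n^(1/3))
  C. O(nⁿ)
B

f(n) = n^(1/3) is O(n^(1/3)).
All listed options are valid Big-O bounds (upper bounds),
but O(n^(1/3)) is the tightest (smallest valid bound).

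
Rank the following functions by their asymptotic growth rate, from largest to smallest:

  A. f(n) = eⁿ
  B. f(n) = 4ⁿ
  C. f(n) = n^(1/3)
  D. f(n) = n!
D > B > A > C

Comparing growth rates:
D = n! is O(n!)
B = 4ⁿ is O(4ⁿ)
A = eⁿ is O(eⁿ)
C = n^(1/3) is O(n^(1/3))

Therefore, the order from fastest to slowest is: D > B > A > C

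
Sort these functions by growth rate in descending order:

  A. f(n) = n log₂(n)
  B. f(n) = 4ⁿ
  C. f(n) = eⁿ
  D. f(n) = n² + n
B > C > D > A

Comparing growth rates:
B = 4ⁿ is O(4ⁿ)
C = eⁿ is O(eⁿ)
D = n² + n is O(n²)
A = n log₂(n) is O(n log n)

Therefore, the order from fastest to slowest is: B > C > D > A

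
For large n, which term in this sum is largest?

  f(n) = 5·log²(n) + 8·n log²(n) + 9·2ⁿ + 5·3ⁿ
5·3ⁿ

Looking at each term:
  - 5·log²(n) is O(log² n)
  - 8·n log²(n) is O(n log² n)
  - 9·2ⁿ is O(2ⁿ)
  - 5·3ⁿ is O(3ⁿ)

The term 5·3ⁿ (O(3ⁿ)) grows fastest and dominates all others.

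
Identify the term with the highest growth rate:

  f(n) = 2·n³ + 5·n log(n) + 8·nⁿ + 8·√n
8·nⁿ

Looking at each term:
  - 2·n³ is O(n³)
  - 5·n log(n) is O(n log n)
  - 8·nⁿ is O(nⁿ)
  - 8·√n is O(√n)

The term 8·nⁿ (O(nⁿ)) grows fastest and dominates all others.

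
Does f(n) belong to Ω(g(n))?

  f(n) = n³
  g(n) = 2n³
True

f(n) = n³ and g(n) = 2n³ are both O(n³).
Big-Ω permits equal growth rates (f ≥ c·g for some c > 0), so f(n) = Ω(g(n)) is true.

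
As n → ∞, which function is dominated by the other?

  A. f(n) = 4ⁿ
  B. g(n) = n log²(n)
B

f(n) = 4ⁿ is O(4ⁿ), while g(n) = n log²(n) is O(n log² n).
Since O(n log² n) grows slower than O(4ⁿ), g(n) is dominated.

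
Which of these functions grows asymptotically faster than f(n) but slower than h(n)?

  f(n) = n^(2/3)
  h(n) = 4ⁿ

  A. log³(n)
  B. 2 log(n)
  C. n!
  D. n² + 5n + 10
D

We need g(n) with n^(2/3) = o(g(n)) and g(n) = o(4ⁿ), i.e. O(n^(2/3)) ≺ g ≺ O(4ⁿ).
Check each option:
  A. log³(n) — O(log³ n) does not grow strictly faster than f(n)
  B. 2 log(n) — O(log n) does not grow strictly faster than f(n)
  C. n! — O(n!) does not grow strictly slower than h(n)
  D. n² + 5n + 10 — O(n²) is strictly between O(n^(2/3)) and O(4ⁿ) ✓

Only option D (n² + 5n + 10) lies strictly between.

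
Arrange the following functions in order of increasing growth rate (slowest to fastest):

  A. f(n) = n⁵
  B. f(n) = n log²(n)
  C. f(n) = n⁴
B < C < A

Comparing growth rates:
B = n log²(n) is O(n log² n)
C = n⁴ is O(n⁴)
A = n⁵ is O(n⁵)

Therefore, the order from slowest to fastest is: B < C < A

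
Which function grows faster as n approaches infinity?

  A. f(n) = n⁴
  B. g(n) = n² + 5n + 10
A

f(n) = n⁴ is O(n⁴), while g(n) = n² + 5n + 10 is O(n²).
Since O(n⁴) grows faster than O(n²), f(n) dominates.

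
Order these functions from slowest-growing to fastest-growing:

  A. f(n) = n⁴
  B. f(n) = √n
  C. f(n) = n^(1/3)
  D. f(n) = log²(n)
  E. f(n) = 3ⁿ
D < C < B < A < E

Comparing growth rates:
D = log²(n) is O(log² n)
C = n^(1/3) is O(n^(1/3))
B = √n is O(√n)
A = n⁴ is O(n⁴)
E = 3ⁿ is O(3ⁿ)

Therefore, the order from slowest to fastest is: D < C < B < A < E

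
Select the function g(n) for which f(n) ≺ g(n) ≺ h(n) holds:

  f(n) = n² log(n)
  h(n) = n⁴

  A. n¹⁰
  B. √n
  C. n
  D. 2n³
D

We need g(n) with n² log(n) = o(g(n)) and g(n) = o(n⁴), i.e. O(n² log n) ≺ g ≺ O(n⁴).
Check each option:
  A. n¹⁰ — O(n¹⁰) does not grow strictly slower than h(n)
  B. √n — O(√n) does not grow strictly faster than f(n)
  C. n — O(n) does not grow strictly faster than f(n)
  D. 2n³ — O(n³) is strictly between O(n² log n) and O(n⁴) ✓

Only option D (2n³) lies strictly between.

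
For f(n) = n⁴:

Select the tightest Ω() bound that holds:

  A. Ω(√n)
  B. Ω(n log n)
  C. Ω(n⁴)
C

f(n) = n⁴ is Ω(n⁴).
All listed options are valid Big-Ω bounds (lower bounds),
but Ω(n⁴) is the tightest (largest valid bound).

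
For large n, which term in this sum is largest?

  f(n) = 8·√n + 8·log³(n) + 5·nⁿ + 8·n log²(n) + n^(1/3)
5·nⁿ

Looking at each term:
  - 8·√n is O(√n)
  - 8·log³(n) is O(log³ n)
  - 5·nⁿ is O(nⁿ)
  - 8·n log²(n) is O(n log² n)
  - n^(1/3) is O(n^(1/3))

The term 5·nⁿ (O(nⁿ)) grows fastest and dominates all others.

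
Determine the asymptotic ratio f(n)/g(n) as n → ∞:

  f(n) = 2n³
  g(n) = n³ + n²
2

Since 2n³ and n³ + n² have the same growth rate (O(n³)),
the ratio converges to a constant: 2.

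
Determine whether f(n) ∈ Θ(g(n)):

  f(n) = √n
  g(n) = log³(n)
False

f(n) = √n is O(√n), and g(n) = log³(n) is O(log³ n).
Since they have different growth rates, f(n) = Θ(g(n)) is false.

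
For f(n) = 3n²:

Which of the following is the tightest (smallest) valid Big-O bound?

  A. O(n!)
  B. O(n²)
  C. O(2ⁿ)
B

f(n) = 3n² is O(n²).
All listed options are valid Big-O bounds (upper bounds),
but O(n²) is the tightest (smallest valid bound).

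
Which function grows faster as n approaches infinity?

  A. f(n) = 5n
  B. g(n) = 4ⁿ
B

f(n) = 5n is O(n), while g(n) = 4ⁿ is O(4ⁿ).
Since O(4ⁿ) grows faster than O(n), g(n) dominates.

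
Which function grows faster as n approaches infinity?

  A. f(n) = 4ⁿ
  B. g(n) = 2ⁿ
A

f(n) = 4ⁿ is O(4ⁿ), while g(n) = 2ⁿ is O(2ⁿ).
Since O(4ⁿ) grows faster than O(2ⁿ), f(n) dominates.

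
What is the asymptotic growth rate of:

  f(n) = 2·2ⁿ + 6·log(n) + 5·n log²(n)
Θ(2ⁿ)

Order the terms by growth rate: 6·log(n) ≺ 5·n log²(n) ≺ 2·2ⁿ.
The fastest-growing term 2·2ⁿ dominates as n → ∞; dropping its constant factor gives Θ(2ⁿ).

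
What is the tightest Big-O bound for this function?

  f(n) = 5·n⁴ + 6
O(n⁴)

The dominant term in 5·n⁴ + 6 is 5·n⁴, which is Θ(n⁴).
Lower-order terms (6) are asymptotically negligible.
Constants are absorbed, so the tightest bound is O(n⁴).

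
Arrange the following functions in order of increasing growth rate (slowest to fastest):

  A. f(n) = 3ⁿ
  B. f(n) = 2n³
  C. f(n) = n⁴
B < C < A

Comparing growth rates:
B = 2n³ is O(n³)
C = n⁴ is O(n⁴)
A = 3ⁿ is O(3ⁿ)

Therefore, the order from slowest to fastest is: B < C < A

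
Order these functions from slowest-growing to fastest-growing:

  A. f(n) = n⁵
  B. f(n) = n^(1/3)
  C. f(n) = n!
B < A < C

Comparing growth rates:
B = n^(1/3) is O(n^(1/3))
A = n⁵ is O(n⁵)
C = n! is O(n!)

Therefore, the order from slowest to fastest is: B < A < C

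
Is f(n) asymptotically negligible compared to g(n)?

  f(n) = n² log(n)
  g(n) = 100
False

f(n) = n² log(n) is O(n² log n), and g(n) = 100 is O(1).
Since O(n² log n) grows faster than or equal to O(1), f(n) = o(g(n)) is false.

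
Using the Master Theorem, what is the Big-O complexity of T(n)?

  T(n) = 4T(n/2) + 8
Θ(n²)

Master Theorem: a = 4, b = 2, f(n) = 8.
Compute the critical exponent d = log₂(4) = 2.
Compare f(n) = Θ(1) against n^d:
  k = 0 < d = 2, so f(n) = O(n^(d-ε)) — Case 1.
  The recursion cost dominates: T(n) = Θ(n^d) = Θ(n²).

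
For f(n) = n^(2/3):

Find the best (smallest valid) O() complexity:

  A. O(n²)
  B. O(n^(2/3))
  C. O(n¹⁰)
B

f(n) = n^(2/3) is O(n^(2/3)).
All listed options are valid Big-O bounds (upper bounds),
but O(n^(2/3)) is the tightest (smallest valid bound).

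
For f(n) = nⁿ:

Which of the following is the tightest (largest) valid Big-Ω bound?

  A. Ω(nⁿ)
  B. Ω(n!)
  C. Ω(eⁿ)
A

f(n) = nⁿ is Ω(nⁿ).
All listed options are valid Big-Ω bounds (lower bounds),
but Ω(nⁿ) is the tightest (largest valid bound).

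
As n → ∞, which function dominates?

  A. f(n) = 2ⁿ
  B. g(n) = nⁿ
B

f(n) = 2ⁿ is O(2ⁿ), while g(n) = nⁿ is O(nⁿ).
Since O(nⁿ) grows faster than O(2ⁿ), g(n) dominates.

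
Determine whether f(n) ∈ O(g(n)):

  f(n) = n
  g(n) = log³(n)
False

f(n) = n is O(n), and g(n) = log³(n) is O(log³ n).
Since O(n) grows faster than O(log³ n), f(n) = O(g(n)) is false.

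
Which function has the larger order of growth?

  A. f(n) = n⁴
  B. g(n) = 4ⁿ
B

f(n) = n⁴ is O(n⁴), while g(n) = 4ⁿ is O(4ⁿ).
Since O(4ⁿ) grows faster than O(n⁴), g(n) dominates.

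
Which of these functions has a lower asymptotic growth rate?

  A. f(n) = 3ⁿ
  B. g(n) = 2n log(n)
B

f(n) = 3ⁿ is O(3ⁿ), while g(n) = 2n log(n) is O(n log n).
Since O(n log n) grows slower than O(3ⁿ), g(n) is dominated.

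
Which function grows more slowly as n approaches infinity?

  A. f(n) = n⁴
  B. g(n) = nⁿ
A

f(n) = n⁴ is O(n⁴), while g(n) = nⁿ is O(nⁿ).
Since O(n⁴) grows slower than O(nⁿ), f(n) is dominated.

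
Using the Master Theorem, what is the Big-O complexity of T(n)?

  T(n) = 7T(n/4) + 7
Θ(n^log₄(7))

Master Theorem: a = 7, b = 4, f(n) = 7.
Compute the critical exponent d = log₄(7) = 1.404.
Compare f(n) = Θ(1) against n^d:
  k = 0 < d = 1.404, so f(n) = O(n^(d-ε)) — Case 1.
  The recursion cost dominates: T(n) = Θ(n^d) = Θ(n^log₄(7)).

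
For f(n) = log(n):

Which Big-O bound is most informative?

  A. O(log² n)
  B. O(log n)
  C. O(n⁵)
B

f(n) = log(n) is O(log n).
All listed options are valid Big-O bounds (upper bounds),
but O(log n) is the tightest (smallest valid bound).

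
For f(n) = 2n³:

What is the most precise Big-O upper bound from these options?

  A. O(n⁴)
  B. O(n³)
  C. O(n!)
B

f(n) = 2n³ is O(n³).
All listed options are valid Big-O bounds (upper bounds),
but O(n³) is the tightest (smallest valid bound).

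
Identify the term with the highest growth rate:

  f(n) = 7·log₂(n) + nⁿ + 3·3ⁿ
nⁿ

Looking at each term:
  - 7·log₂(n) is O(log n)
  - nⁿ is O(nⁿ)
  - 3·3ⁿ is O(3ⁿ)

The term nⁿ (O(nⁿ)) grows fastest and dominates all others.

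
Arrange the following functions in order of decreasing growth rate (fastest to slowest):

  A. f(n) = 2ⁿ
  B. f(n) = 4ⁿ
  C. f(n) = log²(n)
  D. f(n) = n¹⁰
B > A > D > C

Comparing growth rates:
B = 4ⁿ is O(4ⁿ)
A = 2ⁿ is O(2ⁿ)
D = n¹⁰ is O(n¹⁰)
C = log²(n) is O(log² n)

Therefore, the order from fastest to slowest is: B > A > D > C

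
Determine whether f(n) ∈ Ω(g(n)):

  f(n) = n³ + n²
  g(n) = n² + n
True

f(n) = n³ + n² is O(n³), and g(n) = n² + n is O(n²).
Since O(n³) grows at least as fast as O(n²), f(n) = Ω(g(n)) is true.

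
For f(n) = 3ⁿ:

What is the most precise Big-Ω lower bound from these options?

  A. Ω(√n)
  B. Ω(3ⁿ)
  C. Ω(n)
B

f(n) = 3ⁿ is Ω(3ⁿ).
All listed options are valid Big-Ω bounds (lower bounds),
but Ω(3ⁿ) is the tightest (largest valid bound).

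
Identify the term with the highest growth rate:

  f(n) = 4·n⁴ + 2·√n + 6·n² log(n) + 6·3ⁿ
6·3ⁿ

Looking at each term:
  - 4·n⁴ is O(n⁴)
  - 2·√n is O(√n)
  - 6·n² log(n) is O(n² log n)
  - 6·3ⁿ is O(3ⁿ)

The term 6·3ⁿ (O(3ⁿ)) grows fastest and dominates all others.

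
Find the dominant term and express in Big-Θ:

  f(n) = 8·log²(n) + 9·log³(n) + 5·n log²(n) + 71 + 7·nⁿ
Θ(nⁿ)

Order the terms by growth rate: 71 ≺ 8·log²(n) ≺ 9·log³(n) ≺ 5·n log²(n) ≺ 7·nⁿ.
The fastest-growing term 7·nⁿ dominates as n → ∞; dropping its constant factor gives Θ(nⁿ).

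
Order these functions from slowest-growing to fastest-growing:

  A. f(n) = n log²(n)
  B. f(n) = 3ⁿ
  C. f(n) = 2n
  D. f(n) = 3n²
C < A < D < B

Comparing growth rates:
C = 2n is O(n)
A = n log²(n) is O(n log² n)
D = 3n² is O(n²)
B = 3ⁿ is O(3ⁿ)

Therefore, the order from slowest to fastest is: C < A < D < B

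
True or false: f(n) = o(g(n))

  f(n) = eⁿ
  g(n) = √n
False

f(n) = eⁿ is O(eⁿ), and g(n) = √n is O(√n).
Since O(eⁿ) grows faster than or equal to O(√n), f(n) = o(g(n)) is false.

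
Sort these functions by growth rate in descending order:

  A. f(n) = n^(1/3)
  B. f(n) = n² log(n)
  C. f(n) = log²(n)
B > A > C

Comparing growth rates:
B = n² log(n) is O(n² log n)
A = n^(1/3) is O(n^(1/3))
C = log²(n) is O(log² n)

Therefore, the order from fastest to slowest is: B > A > C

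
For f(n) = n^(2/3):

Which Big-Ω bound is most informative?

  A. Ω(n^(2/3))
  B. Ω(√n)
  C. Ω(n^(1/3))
A

f(n) = n^(2/3) is Ω(n^(2/3)).
All listed options are valid Big-Ω bounds (lower bounds),
but Ω(n^(2/3)) is the tightest (largest valid bound).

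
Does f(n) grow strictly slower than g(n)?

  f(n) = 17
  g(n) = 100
False

f(n) = 17 is O(1), and g(n) = 100 is O(1).
Since they have the same growth rate, f(n) = o(g(n)) is false.
(f = o(g) requires f to grow strictly slower, not equal.)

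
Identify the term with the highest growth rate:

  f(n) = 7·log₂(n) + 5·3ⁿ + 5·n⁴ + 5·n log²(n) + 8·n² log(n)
5·3ⁿ

Looking at each term:
  - 7·log₂(n) is O(log n)
  - 5·3ⁿ is O(3ⁿ)
  - 5·n⁴ is O(n⁴)
  - 5·n log²(n) is O(n log² n)
  - 8·n² log(n) is O(n² log n)

The term 5·3ⁿ (O(3ⁿ)) grows fastest and dominates all others.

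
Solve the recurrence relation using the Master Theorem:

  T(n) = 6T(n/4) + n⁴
Θ(n⁴)

Master Theorem: a = 6, b = 4, f(n) = n⁴.
Compute the critical exponent d = log₄(6) = 1.292.
Compare f(n) = Θ(n⁴) against n^d:
  k = 4 > d = 1.292, so f(n) = Ω(n^(d+ε)) — Case 3.
  Regularity: a·(n/b)^4/n^4 = a/b^4 = 6/256 < 1 ✓.
  The top-level work dominates: T(n) = Θ(f(n)) = Θ(n⁴).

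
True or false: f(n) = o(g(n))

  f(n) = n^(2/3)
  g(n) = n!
True

f(n) = n^(2/3) is O(n^(2/3)), and g(n) = n! is O(n!).
Since O(n^(2/3)) grows strictly slower than O(n!), f(n) = o(g(n)) is true.
This means lim(n→∞) f(n)/g(n) = 0.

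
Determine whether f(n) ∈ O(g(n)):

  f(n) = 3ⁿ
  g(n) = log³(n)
False

f(n) = 3ⁿ is O(3ⁿ), and g(n) = log³(n) is O(log³ n).
Since O(3ⁿ) grows faster than O(log³ n), f(n) = O(g(n)) is false.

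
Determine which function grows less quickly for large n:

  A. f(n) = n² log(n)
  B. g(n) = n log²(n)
B

f(n) = n² log(n) is O(n² log n), while g(n) = n log²(n) is O(n log² n).
Since O(n log² n) grows slower than O(n² log n), g(n) is dominated.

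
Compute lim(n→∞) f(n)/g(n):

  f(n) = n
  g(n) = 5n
1/5

Since n and 5n have the same growth rate (O(n)),
the ratio converges to a constant: 1/5.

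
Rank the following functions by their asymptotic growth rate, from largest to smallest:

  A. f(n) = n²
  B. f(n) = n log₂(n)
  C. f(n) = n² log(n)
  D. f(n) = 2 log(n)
C > A > B > D

Comparing growth rates:
C = n² log(n) is O(n² log n)
A = n² is O(n²)
B = n log₂(n) is O(n log n)
D = 2 log(n) is O(log n)

Therefore, the order from fastest to slowest is: C > A > B > D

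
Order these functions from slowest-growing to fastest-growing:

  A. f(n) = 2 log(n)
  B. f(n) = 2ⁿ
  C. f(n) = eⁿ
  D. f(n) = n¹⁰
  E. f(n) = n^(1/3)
A < E < D < B < C

Comparing growth rates:
A = 2 log(n) is O(log n)
E = n^(1/3) is O(n^(1/3))
D = n¹⁰ is O(n¹⁰)
B = 2ⁿ is O(2ⁿ)
C = eⁿ is O(eⁿ)

Therefore, the order from slowest to fastest is: A < E < D < B < C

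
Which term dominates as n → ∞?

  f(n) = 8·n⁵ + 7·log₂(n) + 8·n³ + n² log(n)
8·n⁵

Looking at each term:
  - 8·n⁵ is O(n⁵)
  - 7·log₂(n) is O(log n)
  - 8·n³ is O(n³)
  - n² log(n) is O(n² log n)

The term 8·n⁵ (O(n⁵)) grows fastest and dominates all others.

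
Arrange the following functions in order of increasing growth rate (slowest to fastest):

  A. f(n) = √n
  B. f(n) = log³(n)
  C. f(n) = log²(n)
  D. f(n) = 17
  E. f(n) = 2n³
D < C < B < A < E

Comparing growth rates:
D = 17 is O(1)
C = log²(n) is O(log² n)
B = log³(n) is O(log³ n)
A = √n is O(√n)
E = 2n³ is O(n³)

Therefore, the order from slowest to fastest is: D < C < B < A < E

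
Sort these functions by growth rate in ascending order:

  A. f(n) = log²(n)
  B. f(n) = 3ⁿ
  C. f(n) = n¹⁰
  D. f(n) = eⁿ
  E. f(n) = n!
A < C < D < B < E

Comparing growth rates:
A = log²(n) is O(log² n)
C = n¹⁰ is O(n¹⁰)
D = eⁿ is O(eⁿ)
B = 3ⁿ is O(3ⁿ)
E = n! is O(n!)

Therefore, the order from slowest to fastest is: A < C < D < B < E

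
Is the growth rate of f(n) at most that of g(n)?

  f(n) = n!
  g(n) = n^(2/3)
False

f(n) = n! is O(n!), and g(n) = n^(2/3) is O(n^(2/3)).
Since O(n!) grows faster than O(n^(2/3)), f(n) = O(g(n)) is false.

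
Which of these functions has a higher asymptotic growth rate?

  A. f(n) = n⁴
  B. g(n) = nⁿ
B

f(n) = n⁴ is O(n⁴), while g(n) = nⁿ is O(nⁿ).
Since O(nⁿ) grows faster than O(n⁴), g(n) dominates.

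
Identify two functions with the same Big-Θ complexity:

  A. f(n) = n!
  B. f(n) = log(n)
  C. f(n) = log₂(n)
B and C

Examining each function:
  A. n! is O(n!)
  B. log(n) is O(log n)
  C. log₂(n) is O(log n)

Functions B and C both have the same complexity class.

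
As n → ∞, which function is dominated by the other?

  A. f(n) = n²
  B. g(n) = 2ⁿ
A

f(n) = n² is O(n²), while g(n) = 2ⁿ is O(2ⁿ).
Since O(n²) grows slower than O(2ⁿ), f(n) is dominated.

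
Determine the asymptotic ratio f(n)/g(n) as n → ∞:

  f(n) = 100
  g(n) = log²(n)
0

Since 100 (O(1)) grows slower than log²(n) (O(log² n)),
the ratio f(n)/g(n) → 0 as n → ∞.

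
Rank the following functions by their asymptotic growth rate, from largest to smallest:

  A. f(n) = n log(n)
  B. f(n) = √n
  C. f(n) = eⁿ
C > A > B

Comparing growth rates:
C = eⁿ is O(eⁿ)
A = n log(n) is O(n log n)
B = √n is O(√n)

Therefore, the order from fastest to slowest is: C > A > B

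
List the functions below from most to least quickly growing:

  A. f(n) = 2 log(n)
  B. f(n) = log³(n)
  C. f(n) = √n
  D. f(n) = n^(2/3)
D > C > B > A

Comparing growth rates:
D = n^(2/3) is O(n^(2/3))
C = √n is O(√n)
B = log³(n) is O(log³ n)
A = 2 log(n) is O(log n)

Therefore, the order from fastest to slowest is: D > C > B > A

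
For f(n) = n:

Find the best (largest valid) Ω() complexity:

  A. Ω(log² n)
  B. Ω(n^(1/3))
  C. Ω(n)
C

f(n) = n is Ω(n).
All listed options are valid Big-Ω bounds (lower bounds),
but Ω(n) is the tightest (largest valid bound).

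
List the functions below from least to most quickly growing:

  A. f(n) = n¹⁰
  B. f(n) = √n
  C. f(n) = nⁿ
B < A < C

Comparing growth rates:
B = √n is O(√n)
A = n¹⁰ is O(n¹⁰)
C = nⁿ is O(nⁿ)

Therefore, the order from slowest to fastest is: B < A < C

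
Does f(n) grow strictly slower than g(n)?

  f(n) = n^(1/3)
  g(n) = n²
True

f(n) = n^(1/3) is O(n^(1/3)), and g(n) = n² is O(n²).
Since O(n^(1/3)) grows strictly slower than O(n²), f(n) = o(g(n)) is true.
This means lim(n→∞) f(n)/g(n) = 0.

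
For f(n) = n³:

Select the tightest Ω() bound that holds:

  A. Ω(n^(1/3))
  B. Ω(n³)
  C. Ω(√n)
B

f(n) = n³ is Ω(n³).
All listed options are valid Big-Ω bounds (lower bounds),
but Ω(n³) is the tightest (largest valid bound).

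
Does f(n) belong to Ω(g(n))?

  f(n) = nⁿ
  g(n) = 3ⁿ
True

f(n) = nⁿ is O(nⁿ), and g(n) = 3ⁿ is O(3ⁿ).
Since O(nⁿ) grows at least as fast as O(3ⁿ), f(n) = Ω(g(n)) is true.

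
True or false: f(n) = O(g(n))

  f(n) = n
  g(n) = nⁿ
True

f(n) = n is O(n), and g(n) = nⁿ is O(nⁿ).
Since O(n) ⊆ O(nⁿ) (f grows no faster than g), f(n) = O(g(n)) is true.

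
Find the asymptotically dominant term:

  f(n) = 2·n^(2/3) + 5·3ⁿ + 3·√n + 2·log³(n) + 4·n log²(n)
5·3ⁿ

Looking at each term:
  - 2·n^(2/3) is O(n^(2/3))
  - 5·3ⁿ is O(3ⁿ)
  - 3·√n is O(√n)
  - 2·log³(n) is O(log³ n)
  - 4·n log²(n) is O(n log² n)

The term 5·3ⁿ (O(3ⁿ)) grows fastest and dominates all others.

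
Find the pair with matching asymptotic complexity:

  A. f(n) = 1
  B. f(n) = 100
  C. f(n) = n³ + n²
A and B

Examining each function:
  A. 1 is O(1)
  B. 100 is O(1)
  C. n³ + n² is O(n³)

Functions A and B both have the same complexity class.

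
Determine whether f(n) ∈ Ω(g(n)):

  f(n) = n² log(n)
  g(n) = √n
True

f(n) = n² log(n) is O(n² log n), and g(n) = √n is O(√n).
Since O(n² log n) grows at least as fast as O(√n), f(n) = Ω(g(n)) is true.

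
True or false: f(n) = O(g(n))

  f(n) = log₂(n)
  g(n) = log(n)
True

f(n) = log₂(n) and g(n) = log(n) are both O(log n).
Big-O permits equal growth rates (f ≤ c·g for some c), so f(n) = O(g(n)) is true.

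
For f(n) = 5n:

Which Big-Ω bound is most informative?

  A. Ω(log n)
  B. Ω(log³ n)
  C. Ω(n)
C

f(n) = 5n is Ω(n).
All listed options are valid Big-Ω bounds (lower bounds),
but Ω(n) is the tightest (largest valid bound).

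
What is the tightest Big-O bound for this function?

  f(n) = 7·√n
O(√n)

The dominant term in 7·√n is 7·√n, which is Θ(√n).
Constants are absorbed, so the tightest bound is O(√n).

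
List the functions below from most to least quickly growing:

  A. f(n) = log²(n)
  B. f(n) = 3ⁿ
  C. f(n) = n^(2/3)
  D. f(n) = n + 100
B > D > C > A

Comparing growth rates:
B = 3ⁿ is O(3ⁿ)
D = n + 100 is O(n)
C = n^(2/3) is O(n^(2/3))
A = log²(n) is O(log² n)

Therefore, the order from fastest to slowest is: B > D > C > A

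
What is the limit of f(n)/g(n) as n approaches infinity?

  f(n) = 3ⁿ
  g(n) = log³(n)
∞

Since 3ⁿ (O(3ⁿ)) grows faster than log³(n) (O(log³ n)),
the ratio f(n)/g(n) → ∞ as n → ∞.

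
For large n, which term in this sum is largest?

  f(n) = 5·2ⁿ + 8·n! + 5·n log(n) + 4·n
8·n!

Looking at each term:
  - 5·2ⁿ is O(2ⁿ)
  - 8·n! is O(n!)
  - 5·n log(n) is O(n log n)
  - 4·n is O(n)

The term 8·n! (O(n!)) grows fastest and dominates all others.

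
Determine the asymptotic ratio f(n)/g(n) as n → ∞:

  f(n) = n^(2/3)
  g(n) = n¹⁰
0

Since n^(2/3) (O(n^(2/3))) grows slower than n¹⁰ (O(n¹⁰)),
the ratio f(n)/g(n) → 0 as n → ∞.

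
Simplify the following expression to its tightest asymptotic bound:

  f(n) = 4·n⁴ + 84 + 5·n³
Θ(n⁴)

Order the terms by growth rate: 84 ≺ 5·n³ ≺ 4·n⁴.
The fastest-growing term 4·n⁴ dominates as n → ∞; dropping its constant factor gives Θ(n⁴).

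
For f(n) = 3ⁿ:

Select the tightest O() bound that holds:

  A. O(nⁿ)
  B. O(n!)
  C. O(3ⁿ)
C

f(n) = 3ⁿ is O(3ⁿ).
All listed options are valid Big-O bounds (upper bounds),
but O(3ⁿ) is the tightest (smallest valid bound).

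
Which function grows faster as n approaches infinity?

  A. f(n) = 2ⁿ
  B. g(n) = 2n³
A

f(n) = 2ⁿ is O(2ⁿ), while g(n) = 2n³ is O(n³).
Since O(2ⁿ) grows faster than O(n³), f(n) dominates.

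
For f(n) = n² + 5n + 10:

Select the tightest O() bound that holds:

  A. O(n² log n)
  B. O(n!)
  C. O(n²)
C

f(n) = n² + 5n + 10 is O(n²).
All listed options are valid Big-O bounds (upper bounds),
but O(n²) is the tightest (smallest valid bound).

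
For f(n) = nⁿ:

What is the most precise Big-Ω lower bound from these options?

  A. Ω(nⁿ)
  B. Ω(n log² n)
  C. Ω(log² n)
A

f(n) = nⁿ is Ω(nⁿ).
All listed options are valid Big-Ω bounds (lower bounds),
but Ω(nⁿ) is the tightest (largest valid bound).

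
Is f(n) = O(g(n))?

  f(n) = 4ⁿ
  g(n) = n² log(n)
False

f(n) = 4ⁿ is O(4ⁿ), and g(n) = n² log(n) is O(n² log n).
Since O(4ⁿ) grows faster than O(n² log n), f(n) = O(g(n)) is false.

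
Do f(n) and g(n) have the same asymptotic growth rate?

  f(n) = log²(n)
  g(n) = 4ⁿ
False

f(n) = log²(n) is O(log² n), and g(n) = 4ⁿ is O(4ⁿ).
Since they have different growth rates, f(n) = Θ(g(n)) is false.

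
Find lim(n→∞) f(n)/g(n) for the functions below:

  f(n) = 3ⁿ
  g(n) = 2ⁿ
∞

Since 3ⁿ (O(3ⁿ)) grows faster than 2ⁿ (O(2ⁿ)),
the ratio f(n)/g(n) → ∞ as n → ∞.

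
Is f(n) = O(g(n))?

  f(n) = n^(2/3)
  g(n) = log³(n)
False

f(n) = n^(2/3) is O(n^(2/3)), and g(n) = log³(n) is O(log³ n).
Since O(n^(2/3)) grows faster than O(log³ n), f(n) = O(g(n)) is false.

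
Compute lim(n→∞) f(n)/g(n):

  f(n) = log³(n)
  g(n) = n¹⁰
0

Since log³(n) (O(log³ n)) grows slower than n¹⁰ (O(n¹⁰)),
the ratio f(n)/g(n) → 0 as n → ∞.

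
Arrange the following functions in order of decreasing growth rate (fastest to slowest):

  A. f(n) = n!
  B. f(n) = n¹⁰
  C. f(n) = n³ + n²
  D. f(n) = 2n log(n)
A > B > C > D

Comparing growth rates:
A = n! is O(n!)
B = n¹⁰ is O(n¹⁰)
C = n³ + n² is O(n³)
D = 2n log(n) is O(n log n)

Therefore, the order from fastest to slowest is: A > B > C > D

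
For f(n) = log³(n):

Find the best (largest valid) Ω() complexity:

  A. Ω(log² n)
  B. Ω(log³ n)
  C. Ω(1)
B

f(n) = log³(n) is Ω(log³ n).
All listed options are valid Big-Ω bounds (lower bounds),
but Ω(log³ n) is the tightest (largest valid bound).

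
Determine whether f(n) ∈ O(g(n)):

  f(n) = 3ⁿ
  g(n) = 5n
False

f(n) = 3ⁿ is O(3ⁿ), and g(n) = 5n is O(n).
Since O(3ⁿ) grows faster than O(n), f(n) = O(g(n)) is false.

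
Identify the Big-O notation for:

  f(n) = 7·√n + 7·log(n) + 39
O(√n)

The dominant term in 7·√n + 7·log(n) + 39 is 7·√n, which is Θ(√n).
Lower-order terms (7·log(n), 39) are asymptotically negligible.
Constants are absorbed, so the tightest bound is O(√n).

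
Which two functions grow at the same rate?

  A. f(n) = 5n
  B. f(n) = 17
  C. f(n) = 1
B and C

Examining each function:
  A. 5n is O(n)
  B. 17 is O(1)
  C. 1 is O(1)

Functions B and C both have the same complexity class.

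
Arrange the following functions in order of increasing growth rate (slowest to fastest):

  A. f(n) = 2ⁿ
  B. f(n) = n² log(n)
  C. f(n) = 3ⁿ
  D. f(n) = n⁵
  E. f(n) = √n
E < B < D < A < C

Comparing growth rates:
E = √n is O(√n)
B = n² log(n) is O(n² log n)
D = n⁵ is O(n⁵)
A = 2ⁿ is O(2ⁿ)
C = 3ⁿ is O(3ⁿ)

Therefore, the order from slowest to fastest is: E < B < D < A < C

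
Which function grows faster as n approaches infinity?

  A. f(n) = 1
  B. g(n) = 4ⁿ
B

f(n) = 1 is O(1), while g(n) = 4ⁿ is O(4ⁿ).
Since O(4ⁿ) grows faster than O(1), g(n) dominates.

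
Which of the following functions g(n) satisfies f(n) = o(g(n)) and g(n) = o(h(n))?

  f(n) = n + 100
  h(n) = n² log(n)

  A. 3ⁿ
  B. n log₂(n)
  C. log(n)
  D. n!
B

We need g(n) with n + 100 = o(g(n)) and g(n) = o(n² log(n)), i.e. O(n) ≺ g ≺ O(n² log n).
Check each option:
  A. 3ⁿ — O(3ⁿ) does not grow strictly slower than h(n)
  B. n log₂(n) — O(n log n) is strictly between O(n) and O(n² log n) ✓
  C. log(n) — O(log n) does not grow strictly faster than f(n)
  D. n! — O(n!) does not grow strictly slower than h(n)

Only option B (n log₂(n)) lies strictly between.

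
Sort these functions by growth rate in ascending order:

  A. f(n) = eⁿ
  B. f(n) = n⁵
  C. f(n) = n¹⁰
B < C < A

Comparing growth rates:
B = n⁵ is O(n⁵)
C = n¹⁰ is O(n¹⁰)
A = eⁿ is O(eⁿ)

Therefore, the order from slowest to fastest is: B < C < A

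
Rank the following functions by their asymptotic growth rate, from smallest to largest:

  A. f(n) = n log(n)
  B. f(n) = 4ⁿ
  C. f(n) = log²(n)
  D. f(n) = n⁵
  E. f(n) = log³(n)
C < E < A < D < B

Comparing growth rates:
C = log²(n) is O(log² n)
E = log³(n) is O(log³ n)
A = n log(n) is O(n log n)
D = n⁵ is O(n⁵)
B = 4ⁿ is O(4ⁿ)

Therefore, the order from slowest to fastest is: C < E < A < D < B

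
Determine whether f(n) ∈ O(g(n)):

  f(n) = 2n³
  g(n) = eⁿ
True

f(n) = 2n³ is O(n³), and g(n) = eⁿ is O(eⁿ).
Since O(n³) ⊆ O(eⁿ) (f grows no faster than g), f(n) = O(g(n)) is true.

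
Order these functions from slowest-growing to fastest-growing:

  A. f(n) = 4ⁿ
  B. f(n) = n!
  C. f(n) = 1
C < A < B

Comparing growth rates:
C = 1 is O(1)
A = 4ⁿ is O(4ⁿ)
B = n! is O(n!)

Therefore, the order from slowest to fastest is: C < A < B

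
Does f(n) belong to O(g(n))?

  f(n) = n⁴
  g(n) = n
False

f(n) = n⁴ is O(n⁴), and g(n) = n is O(n).
Since O(n⁴) grows faster than O(n), f(n) = O(g(n)) is false.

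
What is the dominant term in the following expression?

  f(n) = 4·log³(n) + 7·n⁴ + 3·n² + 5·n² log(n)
7·n⁴

Looking at each term:
  - 4·log³(n) is O(log³ n)
  - 7·n⁴ is O(n⁴)
  - 3·n² is O(n²)
  - 5·n² log(n) is O(n² log n)

The term 7·n⁴ (O(n⁴)) grows fastest and dominates all others.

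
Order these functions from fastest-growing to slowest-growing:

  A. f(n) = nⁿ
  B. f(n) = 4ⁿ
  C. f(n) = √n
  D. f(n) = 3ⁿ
A > B > D > C

Comparing growth rates:
A = nⁿ is O(nⁿ)
B = 4ⁿ is O(4ⁿ)
D = 3ⁿ is O(3ⁿ)
C = √n is O(√n)

Therefore, the order from fastest to slowest is: A > B > D > C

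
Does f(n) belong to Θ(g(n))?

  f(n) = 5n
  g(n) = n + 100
True

f(n) = 5n and g(n) = n + 100 are both O(n).
Since they have the same asymptotic growth rate, f(n) = Θ(g(n)) is true.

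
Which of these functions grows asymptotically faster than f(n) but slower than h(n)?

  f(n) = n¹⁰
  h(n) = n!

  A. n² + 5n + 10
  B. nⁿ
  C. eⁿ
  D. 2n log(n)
C

We need g(n) with n¹⁰ = o(g(n)) and g(n) = o(n!), i.e. O(n¹⁰) ≺ g ≺ O(n!).
Check each option:
  A. n² + 5n + 10 — O(n²) does not grow strictly faster than f(n)
  B. nⁿ — O(nⁿ) does not grow strictly slower than h(n)
  C. eⁿ — O(eⁿ) is strictly between O(n¹⁰) and O(n!) ✓
  D. 2n log(n) — O(n log n) does not grow strictly faster than f(n)

Only option C (eⁿ) lies strictly between.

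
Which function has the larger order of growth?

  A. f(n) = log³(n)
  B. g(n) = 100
A

f(n) = log³(n) is O(log³ n), while g(n) = 100 is O(1).
Since O(log³ n) grows faster than O(1), f(n) dominates.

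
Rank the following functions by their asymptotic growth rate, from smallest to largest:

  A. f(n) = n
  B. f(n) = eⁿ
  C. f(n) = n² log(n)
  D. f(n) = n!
A < C < B < D

Comparing growth rates:
A = n is O(n)
C = n² log(n) is O(n² log n)
B = eⁿ is O(eⁿ)
D = n! is O(n!)

Therefore, the order from slowest to fastest is: A < C < B < D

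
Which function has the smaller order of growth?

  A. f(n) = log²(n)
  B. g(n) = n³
A

f(n) = log²(n) is O(log² n), while g(n) = n³ is O(n³).
Since O(log² n) grows slower than O(n³), f(n) is dominated.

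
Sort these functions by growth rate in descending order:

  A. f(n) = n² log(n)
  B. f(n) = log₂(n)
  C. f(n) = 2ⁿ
C > A > B

Comparing growth rates:
C = 2ⁿ is O(2ⁿ)
A = n² log(n) is O(n² log n)
B = log₂(n) is O(log n)

Therefore, the order from fastest to slowest is: C > A > B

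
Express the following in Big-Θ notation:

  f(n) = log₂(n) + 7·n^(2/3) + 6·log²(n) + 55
Θ(n^(2/3))

Order the terms by growth rate: 55 ≺ log₂(n) ≺ 6·log²(n) ≺ 7·n^(2/3).
The fastest-growing term 7·n^(2/3) dominates as n → ∞; dropping its constant factor gives Θ(n^(2/3)).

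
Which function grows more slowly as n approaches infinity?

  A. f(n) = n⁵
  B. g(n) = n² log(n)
B

f(n) = n⁵ is O(n⁵), while g(n) = n² log(n) is O(n² log n).
Since O(n² log n) grows slower than O(n⁵), g(n) is dominated.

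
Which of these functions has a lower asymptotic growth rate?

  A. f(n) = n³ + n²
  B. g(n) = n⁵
A

f(n) = n³ + n² is O(n³), while g(n) = n⁵ is O(n⁵).
Since O(n³) grows slower than O(n⁵), f(n) is dominated.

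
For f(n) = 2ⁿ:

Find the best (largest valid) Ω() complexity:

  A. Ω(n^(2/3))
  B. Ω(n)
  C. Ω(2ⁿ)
C

f(n) = 2ⁿ is Ω(2ⁿ).
All listed options are valid Big-Ω bounds (lower bounds),
but Ω(2ⁿ) is the tightest (largest valid bound).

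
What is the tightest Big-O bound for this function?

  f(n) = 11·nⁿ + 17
O(nⁿ)

The dominant term in 11·nⁿ + 17 is 11·nⁿ, which is Θ(nⁿ).
Lower-order terms (17) are asymptotically negligible.
Constants are absorbed, so the tightest bound is O(nⁿ).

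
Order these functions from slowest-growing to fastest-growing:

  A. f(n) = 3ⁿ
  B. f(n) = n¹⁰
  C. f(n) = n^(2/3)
C < B < A

Comparing growth rates:
C = n^(2/3) is O(n^(2/3))
B = n¹⁰ is O(n¹⁰)
A = 3ⁿ is O(3ⁿ)

Therefore, the order from slowest to fastest is: C < B < A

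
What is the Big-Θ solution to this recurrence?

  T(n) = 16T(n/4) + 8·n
Θ(n²)

Master Theorem: a = 16, b = 4, f(n) = 8·n.
Compute the critical exponent d = log₄(16) = 2.
Compare f(n) = Θ(n) against n^d:
  k = 1 < d = 2, so f(n) = O(n^(d-ε)) — Case 1.
  The recursion cost dominates: T(n) = Θ(n^d) = Θ(n²).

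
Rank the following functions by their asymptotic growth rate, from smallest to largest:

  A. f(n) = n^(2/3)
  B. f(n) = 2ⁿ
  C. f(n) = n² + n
A < C < B

Comparing growth rates:
A = n^(2/3) is O(n^(2/3))
C = n² + n is O(n²)
B = 2ⁿ is O(2ⁿ)

Therefore, the order from slowest to fastest is: A < C < B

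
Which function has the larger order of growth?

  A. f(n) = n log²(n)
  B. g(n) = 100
A

f(n) = n log²(n) is O(n log² n), while g(n) = 100 is O(1).
Since O(n log² n) grows faster than O(1), f(n) dominates.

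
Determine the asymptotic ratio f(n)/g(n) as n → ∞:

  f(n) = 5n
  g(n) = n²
0

Since 5n (O(n)) grows slower than n² (O(n²)),
the ratio f(n)/g(n) → 0 as n → ∞.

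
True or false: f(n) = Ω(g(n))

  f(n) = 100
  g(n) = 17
True

f(n) = 100 and g(n) = 17 are both O(1).
Big-Ω permits equal growth rates (f ≥ c·g for some c > 0), so f(n) = Ω(g(n)) is true.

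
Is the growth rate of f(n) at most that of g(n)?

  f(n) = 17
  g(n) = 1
True

f(n) = 17 and g(n) = 1 are both O(1).
Big-O permits equal growth rates (f ≤ c·g for some c), so f(n) = O(g(n)) is true.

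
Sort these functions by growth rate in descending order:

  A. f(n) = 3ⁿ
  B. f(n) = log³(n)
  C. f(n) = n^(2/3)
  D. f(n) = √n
A > C > D > B

Comparing growth rates:
A = 3ⁿ is O(3ⁿ)
C = n^(2/3) is O(n^(2/3))
D = √n is O(√n)
B = log³(n) is O(log³ n)

Therefore, the order from fastest to slowest is: A > C > D > B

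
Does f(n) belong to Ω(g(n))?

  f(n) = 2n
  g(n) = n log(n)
False

f(n) = 2n is O(n), and g(n) = n log(n) is O(n log n).
Since O(n) grows slower than O(n log n), f(n) = Ω(g(n)) is false.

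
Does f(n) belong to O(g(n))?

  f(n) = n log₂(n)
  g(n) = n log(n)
True

f(n) = n log₂(n) and g(n) = n log(n) are both O(n log n).
Big-O permits equal growth rates (f ≤ c·g for some c), so f(n) = O(g(n)) is true.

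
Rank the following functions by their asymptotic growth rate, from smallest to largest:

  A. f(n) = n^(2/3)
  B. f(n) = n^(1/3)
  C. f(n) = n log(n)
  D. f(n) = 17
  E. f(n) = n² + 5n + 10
D < B < A < C < E

Comparing growth rates:
D = 17 is O(1)
B = n^(1/3) is O(n^(1/3))
A = n^(2/3) is O(n^(2/3))
C = n log(n) is O(n log n)
E = n² + 5n + 10 is O(n²)

Therefore, the order from slowest to fastest is: D < B < A < C < E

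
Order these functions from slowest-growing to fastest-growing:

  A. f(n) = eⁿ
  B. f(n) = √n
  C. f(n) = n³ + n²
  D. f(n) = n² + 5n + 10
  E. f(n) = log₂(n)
E < B < D < C < A

Comparing growth rates:
E = log₂(n) is O(log n)
B = √n is O(√n)
D = n² + 5n + 10 is O(n²)
C = n³ + n² is O(n³)
A = eⁿ is O(eⁿ)

Therefore, the order from slowest to fastest is: E < B < D < C < A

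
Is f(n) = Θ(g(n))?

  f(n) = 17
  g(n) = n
False

f(n) = 17 is O(1), and g(n) = n is O(n).
Since they have different growth rates, f(n) = Θ(g(n)) is false.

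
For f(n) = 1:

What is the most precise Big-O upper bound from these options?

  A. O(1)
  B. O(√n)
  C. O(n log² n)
A

f(n) = 1 is O(1).
All listed options are valid Big-O bounds (upper bounds),
but O(1) is the tightest (smallest valid bound).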